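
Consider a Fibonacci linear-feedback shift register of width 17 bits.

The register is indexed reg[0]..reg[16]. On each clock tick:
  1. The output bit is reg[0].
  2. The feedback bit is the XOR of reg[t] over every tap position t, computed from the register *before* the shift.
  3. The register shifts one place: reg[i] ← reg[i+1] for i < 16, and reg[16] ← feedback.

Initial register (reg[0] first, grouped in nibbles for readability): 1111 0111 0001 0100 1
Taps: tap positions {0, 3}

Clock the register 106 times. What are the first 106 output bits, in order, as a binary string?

tick  register→output (feedback)
  0  11110111000101001→1 (0)
  1  11101110001010010→1 (1)
  2  11011100010100101→1 (0)
  3  10111000101001010→1 (0)
  4  01110001010010100→0 (1)
  5  11100010100101001→1 (1)
  6  11000101001010011→1 (1)
  7  10001010010100111→1 (1)
  8  00010100101001111→0 (1)
  9  00101001010011111→0 (0)
 10  01010010100111110→0 (1)
 11  10100101001111101→1 (1)
 12  01001010011111011→0 (0)
 13  10010100111110110→1 (0)
 14  00101001111101100→0 (0)
 15  01010011111011000→0 (1)
 16  10100111110110001→1 (1)
 17  01001111101100011→0 (0)
 18  10011111011000110→1 (0)
 19  00111110110001100→0 (1)
 20  01111101100011001→0 (1)
 21  11111011000110011→1 (0)
 22  11110110001100110→1 (0)
 23  11101100011001100→1 (1)
 24  11011000110011001→1 (0)
 25  10110001100110010→1 (0)
 26  01100011001100100→0 (0)
 27  11000110011001000→1 (1)
 28  10001100110010001→1 (1)
 29  00011001100100011→0 (1)
 30  00110011001000111→0 (1)
 31  01100110010001111→0 (0)
 32  11001100100011110→1 (1)
 33  10011001000111101→1 (0)
 34  00110010001111010→0 (1)
 35  01100100011110101→0 (0)
 36  11001000111101010→1 (1)
 37  10010001111010101→1 (0)
 38  00100011110101010→0 (0)
 39  01000111101010100→0 (0)
 40  10001111010101000→1 (1)
 41  00011110101010001→0 (1)
 42  00111101010100011→0 (1)
 43  01111010101000111→0 (1)
 44  11110101010001111→1 (0)
 45  11101010100011110→1 (1)
 46  11010101000111101→1 (0)
 47  10101010001111010→1 (1)
 48  01010100011110101→0 (1)
 49  10101000111101011→1 (1)
 50  01010001111010111→0 (1)
 51  10100011110101111→1 (1)
 52  01000111101011111→0 (0)
 53  10001111010111110→1 (1)
 54  00011110101111101→0 (1)
 55  00111101011111011→0 (1)
 56  01111010111110111→0 (1)
 57  11110101111101111→1 (0)
 58  11101011111011110→1 (1)
 59  11010111110111101→1 (0)
 60  10101111101111010→1 (1)
 61  01011111011110101→0 (1)
 62  10111110111101011→1 (0)
 63  01111101111010110→0 (1)
 64  11111011110101101→1 (0)
 65  11110111101011010→1 (0)
 66  11101111010110100→1 (1)
 67  11011110101101001→1 (0)
 68  10111101011010010→1 (0)
 69  01111010110100100→0 (1)
 70  11110101101001001→1 (0)
 71  11101011010010010→1 (1)
 72  11010110100100101→1 (0)
 73  10101101001001010→1 (1)
 74  01011010010010101→0 (1)
 75  10110100100101011→1 (0)
 76  01101001001010110→0 (0)
 77  11010010010101100→1 (0)
 78  10100100101011000→1 (1)
 79  01001001010110001→0 (0)
 80  10010010101100010→1 (0)
 81  00100101011000100→0 (0)
 82  01001010110001000→0 (0)
 83  10010101100010000→1 (0)
 84  00101011000100000→0 (0)
 85  01010110001000000→0 (1)
 86  10101100010000001→1 (1)
 87  01011000100000011→0 (1)
 88  10110001000000111→1 (0)
 89  01100010000001110→0 (0)
 90  11000100000011100→1 (1)
 91  10001000000111001→1 (1)
 92  00010000001110011→0 (1)
 93  00100000011100111→0 (0)
 94  01000000111001110→0 (0)
 95  10000001110011100→1 (1)
 96  00000011100111001→0 (0)
 97  00000111001110010→0 (0)
 98  00001110011100100→0 (0)
 99  00011100111001000→0 (1)
100  00111001110010001→0 (1)
101  01110011100100011→0 (1)
102  11100111001000111→1 (1)
103  11001110010001111→1 (1)
104  10011100100011111→1 (0)
105  00111001000111110→0 (1)

1111011100010100101001111101100011001100100011110101010001111010111110111101011010010010101100010000001110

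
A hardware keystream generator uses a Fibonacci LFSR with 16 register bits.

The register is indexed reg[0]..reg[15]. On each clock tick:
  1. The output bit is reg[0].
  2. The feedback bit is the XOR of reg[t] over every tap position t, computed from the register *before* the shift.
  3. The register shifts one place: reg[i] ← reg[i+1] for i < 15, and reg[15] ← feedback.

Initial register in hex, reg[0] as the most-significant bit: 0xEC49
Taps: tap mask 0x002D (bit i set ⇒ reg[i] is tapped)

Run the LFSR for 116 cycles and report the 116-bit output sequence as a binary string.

k : reg_k → out_k, fb_k
0: 1110110001001001 → 1, fb=1
1: 1101100010010011 → 1, fb=0
2: 1011000100100110 → 1, fb=1
3: 0110001001001101 → 0, fb=1
4: 1100010010011011 → 1, fb=0
5: 1000100100110110 → 1, fb=1
6: 0001001001101101 → 0, fb=1
7: 0010010011011011 → 0, fb=0
8: 0100100110110110 → 0, fb=0
9: 1001001101101100 → 1, fb=0
10: 0010011011011000 → 0, fb=0
11: 0100110110110000 → 0, fb=1
12: 1001101101100001 → 1, fb=0
13: 0011011011000010 → 0, fb=1
14: 0110110110000101 → 0, fb=0
15: 1101101100001010 → 1, fb=0
16: 1011011000010100 → 1, fb=0
17: 0110110000101000 → 0, fb=0
18: 1101100001010000 → 1, fb=0
19: 1011000010100000 → 1, fb=1
20: 0110000101000001 → 0, fb=1
21: 1100001010000011 → 1, fb=1
22: 1000010100000111 → 1, fb=0
23: 0000101000001110 → 0, fb=0
24: 0001010000011100 → 0, fb=0
25: 0010100000111000 → 0, fb=1
26: 0101000001110001 → 0, fb=1
27: 1010000011100011 → 1, fb=0
28: 0100000111000110 → 0, fb=0
29: 1000001110001100 → 1, fb=1
30: 0000011100011001 → 0, fb=1
31: 0000111000110011 → 0, fb=1
32: 0001110001100111 → 0, fb=0
33: 0011100011001110 → 0, fb=0
34: 0111000110011100 → 0, fb=0
35: 1110001100111000 → 1, fb=0
36: 1100011001110000 → 1, fb=0
37: 1000110011100000 → 1, fb=0
38: 0001100111000000 → 0, fb=1
39: 0011001110000001 → 0, fb=0
40: 0110011100000010 → 0, fb=0
41: 1100111000000100 → 1, fb=0
42: 1001110000001000 → 1, fb=1
43: 0011100000010001 → 0, fb=0
44: 0111000000100010 → 0, fb=0
45: 1110000001000100 → 1, fb=0
46: 1100000010001000 → 1, fb=1
47: 1000000100010001 → 1, fb=1
48: 0000001000100011 → 0, fb=0
49: 0000010001000110 → 0, fb=1
50: 0000100010001101 → 0, fb=0
51: 0001000100011010 → 0, fb=1
52: 0010001000110101 → 0, fb=1
53: 0100010001101011 → 0, fb=1
54: 1000100011010111 → 1, fb=1
55: 0001000110101111 → 0, fb=1
56: 0010001101011111 → 0, fb=1
57: 0100011010111111 → 0, fb=1
58: 1000110101111111 → 1, fb=0
59: 0001101011111110 → 0, fb=1
60: 0011010111111101 → 0, fb=1
61: 0110101111111011 → 0, fb=1
62: 1101011111110111 → 1, fb=1
63: 1010111111101111 → 1, fb=1
64: 0101111111011111 → 0, fb=0
65: 1011111110111110 → 1, fb=0
66: 0111111101111100 → 0, fb=1
67: 1111111011111001 → 1, fb=0
68: 1111110111110010 → 1, fb=0
69: 1111101111100100 → 1, fb=1
70: 1111011111001001 → 1, fb=0
71: 1110111110010010 → 1, fb=1
72: 1101111100100101 → 1, fb=1
73: 1011111001001011 → 1, fb=0
74: 0111110010010110 → 0, fb=1
75: 1111100100101101 → 1, fb=1
76: 1111001001011011 → 1, fb=1
77: 1110010010110111 → 1, fb=1
78: 1100100101101111 → 1, fb=1
79: 1001001011011111 → 1, fb=0
80: 0010010110111110 → 0, fb=0
81: 0100101101111100 → 0, fb=0
82: 1001011011111000 → 1, fb=1
83: 0010110111110001 → 0, fb=0
84: 0101101111100010 → 0, fb=1
85: 1011011111000101 → 1, fb=0
86: 0110111110001010 → 0, fb=0
87: 1101111100010100 → 1, fb=1
88: 1011111000101001 → 1, fb=0
89: 0111110001010010 → 0, fb=1
90: 1111100010100101 → 1, fb=1
91: 1111000101001011 → 1, fb=1
92: 1110001010010111 → 1, fb=0
93: 1100010100101110 → 1, fb=0
94: 1000101001011100 → 1, fb=1
95: 0001010010111001 → 0, fb=0
96: 0010100101110010 → 0, fb=1
97: 0101001011100101 → 0, fb=1
98: 1010010111001011 → 1, fb=1
99: 0100101110010111 → 0, fb=0
100: 1001011100101110 → 1, fb=1
101: 0010111001011101 → 0, fb=0
102: 0101110010111010 → 0, fb=0
103: 1011100101110100 → 1, fb=1
104: 0111001011101001 → 0, fb=0
105: 1110010111010010 → 1, fb=1
106: 1100101110100101 → 1, fb=1
107: 1001011101001011 → 1, fb=1
108: 0010111010010111 → 0, fb=0
109: 0101110100101110 → 0, fb=0
110: 1011101001011100 → 1, fb=1
111: 0111010010111001 → 0, fb=1
112: 1110100101110011 → 1, fb=0
113: 1101001011100110 → 1, fb=0
114: 1010010111001100 → 1, fb=1
115: 0100101110011001 → 0, fb=0

11101100010010011011011000010100000111000110011100000010001000110101111111011111001001011011111000101001011100101110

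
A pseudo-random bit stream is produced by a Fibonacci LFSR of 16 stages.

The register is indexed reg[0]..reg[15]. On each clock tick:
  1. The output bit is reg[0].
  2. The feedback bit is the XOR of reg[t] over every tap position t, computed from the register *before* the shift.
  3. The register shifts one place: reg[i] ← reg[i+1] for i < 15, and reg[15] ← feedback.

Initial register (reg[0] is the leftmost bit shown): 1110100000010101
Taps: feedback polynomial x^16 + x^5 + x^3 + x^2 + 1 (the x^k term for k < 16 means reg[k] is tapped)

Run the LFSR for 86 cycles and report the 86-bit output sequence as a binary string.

step | reg (before) | out | fb
   0 | 1110100000010101 | 1 | 0
   1 | 1101000000101010 | 1 | 0
   2 | 1010000001010100 | 1 | 0
   3 | 0100000010101000 | 0 | 0
   4 | 1000000101010000 | 1 | 1
   5 | 0000001010100001 | 0 | 0
   6 | 0000010101000010 | 0 | 1
   7 | 0000101010000101 | 0 | 0
   8 | 0001010100001010 | 0 | 0
   9 | 0010101000010100 | 0 | 1
  10 | 0101010000101001 | 0 | 0
  11 | 1010100001010010 | 1 | 0
  12 | 0101000010100100 | 0 | 1
  13 | 1010000101001001 | 1 | 0
  14 | 0100001010010010 | 0 | 0
  15 | 1000010100100100 | 1 | 0
  16 | 0000101001001000 | 0 | 0
  17 | 0001010010010000 | 0 | 0
  18 | 0010100100100000 | 0 | 1
  19 | 0101001001000001 | 0 | 1
  20 | 1010010010000011 | 1 | 1
  21 | 0100100100000111 | 0 | 0
  22 | 1001001000001110 | 1 | 0
  23 | 0010010000011100 | 0 | 0
  24 | 0100100000111000 | 0 | 0
  25 | 1001000001110000 | 1 | 0
  26 | 0010000011100000 | 0 | 1
  27 | 0100000111000001 | 0 | 0
  28 | 1000001110000010 | 1 | 1
  29 | 0000011100000101 | 0 | 1
  30 | 0000111000001011 | 0 | 1
  31 | 0001110000010111 | 0 | 0
  32 | 0011100000101110 | 0 | 0
  33 | 0111000001011100 | 0 | 0
  34 | 1110000010111000 | 1 | 0
  35 | 1100000101110000 | 1 | 1
  36 | 1000001011100001 | 1 | 1
  37 | 0000010111000011 | 0 | 1
  38 | 0000101110000111 | 0 | 0
  39 | 0001011100001110 | 0 | 0
  40 | 0010111000011100 | 0 | 0
  41 | 0101110000111000 | 0 | 0
  42 | 1011100001110000 | 1 | 1
  43 | 0111000011100001 | 0 | 0
  44 | 1110000111000010 | 1 | 0
  45 | 1100001110000100 | 1 | 1
  46 | 1000011100001001 | 1 | 0
  47 | 0000111000010010 | 0 | 1
  48 | 0001110000100101 | 0 | 0
  49 | 0011100001001010 | 0 | 0
  50 | 0111000010010100 | 0 | 0
  51 | 1110000100101000 | 1 | 0
  52 | 1100001001010000 | 1 | 1
  53 | 1000010010100001 | 1 | 0
  54 | 0000100101000010 | 0 | 0
  55 | 0001001010000100 | 0 | 1
  56 | 0010010100001001 | 0 | 0
  57 | 0100101000010010 | 0 | 0
  58 | 1001010000100100 | 1 | 1
  59 | 0010100001001001 | 0 | 1
  60 | 0101000010010011 | 0 | 1
  61 | 1010000100100111 | 1 | 0
  62 | 0100001001001110 | 0 | 0
  63 | 1000010010011100 | 1 | 0
  64 | 0000100100111000 | 0 | 0
  65 | 0001001001110000 | 0 | 1
  66 | 0010010011100001 | 0 | 0
  67 | 0100100111000010 | 0 | 0
  68 | 1001001110000100 | 1 | 0
  69 | 0010011100001000 | 0 | 0
  70 | 0100111000010000 | 0 | 1
  71 | 1001110000100001 | 1 | 1
  72 | 0011100001000011 | 0 | 0
  73 | 0111000010000110 | 0 | 0
  74 | 1110000100001100 | 1 | 0
  75 | 1100001000011000 | 1 | 1
  76 | 1000010000110001 | 1 | 0
  77 | 0000100001100010 | 0 | 0
  78 | 0001000011000100 | 0 | 1
  79 | 0010000110001001 | 0 | 1
  80 | 0100001100010011 | 0 | 0
  81 | 1000011000100110 | 1 | 0
  82 | 0000110001001100 | 0 | 1
  83 | 0001100010011001 | 0 | 1
  84 | 0011000100110011 | 0 | 0
  85 | 0110001001100110 | 0 | 1

11101000000101010000101001001000001110000010111000011100001001010000100100111000010000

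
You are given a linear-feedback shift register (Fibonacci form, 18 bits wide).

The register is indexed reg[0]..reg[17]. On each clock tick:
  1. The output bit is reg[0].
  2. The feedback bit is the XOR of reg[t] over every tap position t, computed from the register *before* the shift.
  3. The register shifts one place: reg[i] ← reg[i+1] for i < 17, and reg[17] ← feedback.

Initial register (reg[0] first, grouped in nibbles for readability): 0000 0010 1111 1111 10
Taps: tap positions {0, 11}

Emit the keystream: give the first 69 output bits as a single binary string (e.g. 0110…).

step | reg (before) | out | fb
   0 | 000000101111111110 | 0 | 1
   1 | 000001011111111101 | 0 | 1
   2 | 000010111111111011 | 0 | 1
   3 | 000101111111110111 | 0 | 1
   4 | 001011111111101111 | 0 | 1
   5 | 010111111111011111 | 0 | 1
   6 | 101111111110111111 | 1 | 1
   7 | 011111111101111111 | 0 | 1
   8 | 111111111011111111 | 1 | 0
   9 | 111111110111111110 | 1 | 0
  10 | 111111101111111100 | 1 | 0
  11 | 111111011111111000 | 1 | 0
  12 | 111110111111110000 | 1 | 0
  13 | 111101111111100000 | 1 | 0
  14 | 111011111111000000 | 1 | 0
  15 | 110111111110000000 | 1 | 1
  16 | 101111111100000001 | 1 | 1
  17 | 011111111000000011 | 0 | 0
  18 | 111111110000000110 | 1 | 1
  19 | 111111100000001101 | 1 | 1
  20 | 111111000000011011 | 1 | 1
  21 | 111110000000110111 | 1 | 1
  22 | 111100000001101111 | 1 | 0
  23 | 111000000011011110 | 1 | 0
  24 | 110000000110111100 | 1 | 1
  25 | 100000001101111001 | 1 | 0
  26 | 000000011011110010 | 0 | 1
  27 | 000000110111100101 | 0 | 1
  28 | 000001101111001011 | 0 | 1
  29 | 000011011110010111 | 0 | 0
  30 | 000110111100101110 | 0 | 0
  31 | 001101111001011100 | 0 | 1
  32 | 011011110010111001 | 0 | 0
  33 | 110111100101110010 | 1 | 0
  34 | 101111001011100100 | 1 | 0
  35 | 011110010111001000 | 0 | 1
  36 | 111100101110010001 | 1 | 1
  37 | 111001011100100011 | 1 | 1
  38 | 110010111001000111 | 1 | 0
  39 | 100101110010001110 | 1 | 1
  40 | 001011100100011101 | 0 | 0
  41 | 010111001000111010 | 0 | 0
  42 | 101110010001110100 | 1 | 0
  43 | 011100100011101000 | 0 | 1
  44 | 111001000111010001 | 1 | 0
  45 | 110010001110100010 | 1 | 1
  46 | 100100011101000101 | 1 | 0
  47 | 001000111010001010 | 0 | 0
  48 | 010001110100010100 | 0 | 0
  49 | 100011101000101000 | 1 | 1
  50 | 000111010001010001 | 0 | 1
  51 | 001110100010100011 | 0 | 0
  52 | 011101000101000110 | 0 | 1
  53 | 111010001010001101 | 1 | 1
  54 | 110100010100011011 | 1 | 1
  55 | 101000101000110111 | 1 | 1
  56 | 010001010001101111 | 0 | 1
  57 | 100010100011011111 | 1 | 0
  58 | 000101000110111110 | 0 | 0
  59 | 001010001101111100 | 0 | 1
  60 | 010100011011111001 | 0 | 1
  61 | 101000110111110011 | 1 | 0
  62 | 010001101111100110 | 0 | 1
  63 | 100011011111001101 | 1 | 0
  64 | 000110111110011010 | 0 | 0
  65 | 001101111100110100 | 0 | 0
  66 | 011011111001101000 | 0 | 1
  67 | 110111110011010001 | 1 | 0
  68 | 101111100110100010 | 1 | 1

000000101111111110111111110000000110111100101110010001110100010100011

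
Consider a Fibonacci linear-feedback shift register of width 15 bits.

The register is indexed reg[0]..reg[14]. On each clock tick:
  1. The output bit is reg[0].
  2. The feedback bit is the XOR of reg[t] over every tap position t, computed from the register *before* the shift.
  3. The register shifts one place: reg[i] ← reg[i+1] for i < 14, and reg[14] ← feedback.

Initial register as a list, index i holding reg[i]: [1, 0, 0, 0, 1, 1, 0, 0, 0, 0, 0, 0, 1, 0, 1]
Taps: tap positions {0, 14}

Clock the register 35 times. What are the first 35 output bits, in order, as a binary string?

tick  register→output (feedback)
  0  100011000000101→1 (0)
  1  000110000001010→0 (0)
  2  001100000010100→0 (0)
  3  011000000101000→0 (0)
  4  110000001010000→1 (1)
  5  100000010100001→1 (0)
  6  000000101000010→0 (0)
  7  000001010000100→0 (0)
  8  000010100001000→0 (0)
  9  000101000010000→0 (0)
 10  001010000100000→0 (0)
 11  010100001000000→0 (0)
 12  101000010000000→1 (1)
 13  010000100000001→0 (1)
 14  100001000000011→1 (0)
 15  000010000000110→0 (0)
 16  000100000001100→0 (0)
 17  001000000011000→0 (0)
 18  010000000110000→0 (0)
 19  100000001100000→1 (1)
 20  000000011000001→0 (1)
 21  000000110000011→0 (1)
 22  000001100000111→0 (1)
 23  000011000001111→0 (1)
 24  000110000011111→0 (1)
 25  001100000111111→0 (1)
 26  011000001111111→0 (1)
 27  110000011111111→1 (0)
 28  100000111111110→1 (1)
 29  000001111111101→0 (1)
 30  000011111111011→0 (1)
 31  000111111110111→0 (1)
 32  001111111101111→0 (1)
 33  011111111011111→0 (1)
 34  111111110111111→1 (0)

10001100000010100001000000011000001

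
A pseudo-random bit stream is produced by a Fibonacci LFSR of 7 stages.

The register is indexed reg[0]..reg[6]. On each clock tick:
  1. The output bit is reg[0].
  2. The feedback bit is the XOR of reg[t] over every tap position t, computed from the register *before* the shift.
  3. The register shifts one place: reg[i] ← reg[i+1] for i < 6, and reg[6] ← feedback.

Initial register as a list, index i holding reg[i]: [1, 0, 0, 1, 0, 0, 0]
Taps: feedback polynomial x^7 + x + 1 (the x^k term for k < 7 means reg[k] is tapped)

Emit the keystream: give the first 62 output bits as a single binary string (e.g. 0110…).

step | reg (before) | out | fb
   0 | 1001000 | 1 | 1
   1 | 0010001 | 0 | 0
   2 | 0100010 | 0 | 1
   3 | 1000101 | 1 | 1
   4 | 0001011 | 0 | 0
   5 | 0010110 | 0 | 0
   6 | 0101100 | 0 | 1
   7 | 1011001 | 1 | 1
   8 | 0110011 | 0 | 1
   9 | 1100111 | 1 | 0
  10 | 1001110 | 1 | 1
  11 | 0011101 | 0 | 0
  12 | 0111010 | 0 | 1
  13 | 1110101 | 1 | 0
  14 | 1101010 | 1 | 0
  15 | 1010100 | 1 | 1
  16 | 0101001 | 0 | 1
  17 | 1010011 | 1 | 1
  18 | 0100111 | 0 | 1
  19 | 1001111 | 1 | 1
  20 | 0011111 | 0 | 0
  21 | 0111110 | 0 | 1
  22 | 1111101 | 1 | 0
  23 | 1111010 | 1 | 0
  24 | 1110100 | 1 | 0
  25 | 1101000 | 1 | 0
  26 | 1010000 | 1 | 1
  27 | 0100001 | 0 | 1
  28 | 1000011 | 1 | 1
  29 | 0000111 | 0 | 0
  30 | 0001110 | 0 | 0
  31 | 0011100 | 0 | 0
  32 | 0111000 | 0 | 1
  33 | 1110001 | 1 | 0
  34 | 1100010 | 1 | 0
  35 | 1000100 | 1 | 1
  36 | 0001001 | 0 | 0
  37 | 0010010 | 0 | 0
  38 | 0100100 | 0 | 1
  39 | 1001001 | 1 | 1
  40 | 0010011 | 0 | 0
  41 | 0100110 | 0 | 1
  42 | 1001101 | 1 | 1
  43 | 0011011 | 0 | 0
  44 | 0110110 | 0 | 1
  45 | 1101101 | 1 | 0
  46 | 1011010 | 1 | 1
  47 | 0110101 | 0 | 1
  48 | 1101011 | 1 | 0
  49 | 1010110 | 1 | 1
  50 | 0101101 | 0 | 1
  51 | 1011011 | 1 | 1
  52 | 0110111 | 0 | 1
  53 | 1101111 | 1 | 0
  54 | 1011110 | 1 | 1
  55 | 0111101 | 0 | 1
  56 | 1111011 | 1 | 0
  57 | 1110110 | 1 | 0
  58 | 1101100 | 1 | 0
  59 | 1011000 | 1 | 1
  60 | 0110001 | 0 | 1
  61 | 1100011 | 1 | 0

10010001011001110101001111101000011100010010011011010110111101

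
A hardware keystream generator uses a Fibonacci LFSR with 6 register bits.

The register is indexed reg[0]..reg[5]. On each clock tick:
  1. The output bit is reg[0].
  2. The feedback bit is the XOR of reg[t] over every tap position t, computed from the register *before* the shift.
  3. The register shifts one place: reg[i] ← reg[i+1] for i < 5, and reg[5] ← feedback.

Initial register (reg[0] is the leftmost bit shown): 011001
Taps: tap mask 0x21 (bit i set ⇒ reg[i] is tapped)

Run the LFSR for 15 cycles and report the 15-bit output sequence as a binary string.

tick  register→output (feedback)
  0  011001→0 (1)
  1  110011→1 (0)
  2  100110→1 (1)
  3  001101→0 (1)
  4  011011→0 (1)
  5  110111→1 (0)
  6  101110→1 (1)
  7  011101→0 (1)
  8  111011→1 (0)
  9  110110→1 (1)
 10  101101→1 (0)
 11  011010→0 (0)
 12  110100→1 (1)
 13  101001→1 (0)
 14  010010→0 (0)

011001101110110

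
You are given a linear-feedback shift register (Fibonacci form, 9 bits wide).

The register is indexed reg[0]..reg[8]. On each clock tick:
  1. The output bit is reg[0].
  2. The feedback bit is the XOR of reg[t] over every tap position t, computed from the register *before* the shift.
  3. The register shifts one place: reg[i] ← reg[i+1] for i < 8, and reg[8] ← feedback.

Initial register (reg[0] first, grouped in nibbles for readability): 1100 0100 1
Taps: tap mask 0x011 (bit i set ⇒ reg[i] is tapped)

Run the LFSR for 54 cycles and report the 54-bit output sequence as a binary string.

step | reg (before) | out | fb
   0 | 110001001 | 1 | 1
   1 | 100010011 | 1 | 0
   2 | 000100110 | 0 | 0
   3 | 001001100 | 0 | 0
   4 | 010011000 | 0 | 1
   5 | 100110001 | 1 | 0
   6 | 001100010 | 0 | 0
   7 | 011000100 | 0 | 0
   8 | 110001000 | 1 | 1
   9 | 100010001 | 1 | 0
  10 | 000100010 | 0 | 0
  11 | 001000100 | 0 | 0
  12 | 010001000 | 0 | 0
  13 | 100010000 | 1 | 0
  14 | 000100000 | 0 | 0
  15 | 001000000 | 0 | 0
  16 | 010000000 | 0 | 0
  17 | 100000000 | 1 | 1
  18 | 000000001 | 0 | 0
  19 | 000000010 | 0 | 0
  20 | 000000100 | 0 | 0
  21 | 000001000 | 0 | 0
  22 | 000010000 | 0 | 1
  23 | 000100001 | 0 | 0
  24 | 001000010 | 0 | 0
  25 | 010000100 | 0 | 0
  26 | 100001000 | 1 | 1
  27 | 000010001 | 0 | 1
  28 | 000100011 | 0 | 0
  29 | 001000110 | 0 | 0
  30 | 010001100 | 0 | 0
  31 | 100011000 | 1 | 0
  32 | 000110000 | 0 | 1
  33 | 001100001 | 0 | 0
  34 | 011000010 | 0 | 0
  35 | 110000100 | 1 | 1
  36 | 100001001 | 1 | 1
  37 | 000010011 | 0 | 1
  38 | 000100111 | 0 | 0
  39 | 001001110 | 0 | 0
  40 | 010011100 | 0 | 1
  41 | 100111001 | 1 | 0
  42 | 001110010 | 0 | 1
  43 | 011100101 | 0 | 0
  44 | 111001010 | 1 | 1
  45 | 110010101 | 1 | 0
  46 | 100101010 | 1 | 1
  47 | 001010101 | 0 | 1
  48 | 010101011 | 0 | 0
  49 | 101010110 | 1 | 0
  50 | 010101100 | 0 | 0
  51 | 101011000 | 1 | 0
  52 | 010110000 | 0 | 1
  53 | 101100001 | 1 | 1

110001001100010001000000001000010001100001001110010101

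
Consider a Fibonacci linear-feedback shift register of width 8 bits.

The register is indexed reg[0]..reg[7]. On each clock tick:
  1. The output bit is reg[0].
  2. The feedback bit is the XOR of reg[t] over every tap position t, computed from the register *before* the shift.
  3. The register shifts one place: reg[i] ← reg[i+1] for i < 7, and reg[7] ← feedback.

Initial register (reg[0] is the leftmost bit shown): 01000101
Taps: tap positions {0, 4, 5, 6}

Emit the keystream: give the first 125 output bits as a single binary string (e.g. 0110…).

k : reg_k → out_k, fb_k
0: 01000101 → 0, fb=1
1: 10001011 → 1, fb=1
2: 00010111 → 0, fb=0
3: 00101110 → 0, fb=1
4: 01011101 → 0, fb=0
5: 10111010 → 1, fb=1
6: 01110101 → 0, fb=1
7: 11101011 → 1, fb=1
8: 11010111 → 1, fb=1
9: 10101111 → 1, fb=0
10: 01011110 → 0, fb=1
11: 10111101 → 1, fb=1
12: 01111011 → 0, fb=0
13: 11110110 → 1, fb=1
14: 11101101 → 1, fb=1
15: 11011011 → 1, fb=1
16: 10110111 → 1, fb=1
17: 01101111 → 0, fb=1
18: 11011111 → 1, fb=0
19: 10111110 → 1, fb=0
20: 01111100 → 0, fb=0
21: 11111000 → 1, fb=0
22: 11110000 → 1, fb=1
23: 11100001 → 1, fb=1
24: 11000011 → 1, fb=0
25: 10000110 → 1, fb=1
26: 00001101 → 0, fb=0
27: 00011010 → 0, fb=0
28: 00110100 → 0, fb=1
29: 01101001 → 0, fb=1
30: 11010011 → 1, fb=0
31: 10100110 → 1, fb=1
32: 01001101 → 0, fb=0
33: 10011010 → 1, fb=1
34: 00110101 → 0, fb=1
35: 01101011 → 0, fb=0
36: 11010110 → 1, fb=1
37: 10101101 → 1, fb=1
38: 01011011 → 0, fb=0
39: 10110110 → 1, fb=1
40: 01101101 → 0, fb=0
41: 11011010 → 1, fb=1
42: 10110101 → 1, fb=0
43: 01101010 → 0, fb=0
44: 11010100 → 1, fb=0
45: 10101000 → 1, fb=0
46: 01010000 → 0, fb=0
47: 10100000 → 1, fb=1
48: 01000001 → 0, fb=0
49: 10000010 → 1, fb=0
50: 00000100 → 0, fb=1
51: 00001001 → 0, fb=1
52: 00010011 → 0, fb=1
53: 00100111 → 0, fb=0
54: 01001110 → 0, fb=1
55: 10011101 → 1, fb=1
56: 00111011 → 0, fb=0
57: 01110110 → 0, fb=0
58: 11101100 → 1, fb=1
59: 11011001 → 1, fb=0
60: 10110010 → 1, fb=0
61: 01100100 → 0, fb=1
62: 11001001 → 1, fb=0
63: 10010010 → 1, fb=0
64: 00100100 → 0, fb=1
65: 01001001 → 0, fb=1
66: 10010011 → 1, fb=0
67: 00100110 → 0, fb=0
68: 01001100 → 0, fb=0
69: 10011000 → 1, fb=0
70: 00110000 → 0, fb=0
71: 01100000 → 0, fb=0
72: 11000000 → 1, fb=1
73: 10000001 → 1, fb=1
74: 00000011 → 0, fb=1
75: 00000111 → 0, fb=0
76: 00001110 → 0, fb=1
77: 00011101 → 0, fb=0
78: 00111010 → 0, fb=0
79: 01110100 → 0, fb=1
80: 11101001 → 1, fb=0
81: 11010010 → 1, fb=0
82: 10100100 → 1, fb=0
83: 01001000 → 0, fb=1
84: 10010001 → 1, fb=1
85: 00100011 → 0, fb=1
86: 01000111 → 0, fb=0
87: 10001110 → 1, fb=0
88: 00011100 → 0, fb=0
89: 00111000 → 0, fb=1
90: 01110001 → 0, fb=0
91: 11100010 → 1, fb=0
92: 11000100 → 1, fb=0
93: 10001000 → 1, fb=0
94: 00010000 → 0, fb=0
95: 00100000 → 0, fb=0
96: 01000000 → 0, fb=0
97: 10000000 → 1, fb=1
98: 00000001 → 0, fb=0
99: 00000010 → 0, fb=1
100: 00000101 → 0, fb=1
101: 00001011 → 0, fb=0
102: 00010110 → 0, fb=0
103: 00101100 → 0, fb=0
104: 01011000 → 0, fb=1
105: 10110001 → 1, fb=1
106: 01100011 → 0, fb=1
107: 11000111 → 1, fb=1
108: 10001111 → 1, fb=0
109: 00011110 → 0, fb=1
110: 00111101 → 0, fb=0
111: 01111010 → 0, fb=0
112: 11110100 → 1, fb=0
113: 11101000 → 1, fb=0
114: 11010000 → 1, fb=1
115: 10100001 → 1, fb=1
116: 01000011 → 0, fb=1
117: 10000111 → 1, fb=1
118: 00001111 → 0, fb=1
119: 00011111 → 0, fb=1
120: 00111111 → 0, fb=1
121: 01111111 → 0, fb=1
122: 11111111 → 1, fb=0
123: 11111110 → 1, fb=0
124: 11111100 → 1, fb=1

01000101110101111011011111000011010011010110110101000001001110110010010011000000111010010001110001000000010110001111010000111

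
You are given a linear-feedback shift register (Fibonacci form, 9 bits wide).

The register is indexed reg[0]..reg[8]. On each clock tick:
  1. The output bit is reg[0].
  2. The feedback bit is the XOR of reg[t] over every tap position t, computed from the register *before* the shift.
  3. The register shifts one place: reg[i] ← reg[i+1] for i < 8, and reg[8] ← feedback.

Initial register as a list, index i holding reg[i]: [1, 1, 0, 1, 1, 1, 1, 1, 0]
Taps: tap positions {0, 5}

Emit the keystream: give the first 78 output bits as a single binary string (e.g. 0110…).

step | reg (before) | out | fb
   0 | 110111110 | 1 | 0
   1 | 101111100 | 1 | 0
   2 | 011111000 | 0 | 1
   3 | 111110001 | 1 | 1
   4 | 111100011 | 1 | 1
   5 | 111000111 | 1 | 1
   6 | 110001111 | 1 | 0
   7 | 100011110 | 1 | 0
   8 | 000111100 | 0 | 1
   9 | 001111001 | 0 | 1
  10 | 011110011 | 0 | 0
  11 | 111100110 | 1 | 1
  12 | 111001101 | 1 | 0
  13 | 110011010 | 1 | 0
  14 | 100110100 | 1 | 1
  15 | 001101001 | 0 | 1
  16 | 011010011 | 0 | 0
  17 | 110100110 | 1 | 1
  18 | 101001101 | 1 | 0
  19 | 010011010 | 0 | 1
  20 | 100110101 | 1 | 1
  21 | 001101011 | 0 | 1
  22 | 011010111 | 0 | 0
  23 | 110101110 | 1 | 0
  24 | 101011100 | 1 | 0
  25 | 010111000 | 0 | 1
  26 | 101110001 | 1 | 1
  27 | 011100011 | 0 | 0
  28 | 111000110 | 1 | 1
  29 | 110001101 | 1 | 0
  30 | 100011010 | 1 | 0
  31 | 000110100 | 0 | 0
  32 | 001101000 | 0 | 1
  33 | 011010001 | 0 | 0
  34 | 110100010 | 1 | 1
  35 | 101000101 | 1 | 1
  36 | 010001011 | 0 | 1
  37 | 100010111 | 1 | 1
  38 | 000101111 | 0 | 1
  39 | 001011111 | 0 | 1
  40 | 010111111 | 0 | 1
  41 | 101111111 | 1 | 0
  42 | 011111110 | 0 | 1
  43 | 111111101 | 1 | 0
  44 | 111111010 | 1 | 0
  45 | 111110100 | 1 | 1
  46 | 111101001 | 1 | 0
  47 | 111010010 | 1 | 1
  48 | 110100101 | 1 | 1
  49 | 101001011 | 1 | 0
  50 | 010010110 | 0 | 0
  51 | 100101100 | 1 | 0
  52 | 001011000 | 0 | 1
  53 | 010110001 | 0 | 0
  54 | 101100010 | 1 | 1
  55 | 011000101 | 0 | 0
  56 | 110001010 | 1 | 0
  57 | 100010100 | 1 | 1
  58 | 000101001 | 0 | 1
  59 | 001010011 | 0 | 0
  60 | 010100110 | 0 | 0
  61 | 101001100 | 1 | 0
  62 | 010011000 | 0 | 1
  63 | 100110001 | 1 | 1
  64 | 001100011 | 0 | 0
  65 | 011000110 | 0 | 0
  66 | 110001100 | 1 | 0
  67 | 100011000 | 1 | 0
  68 | 000110000 | 0 | 0
  69 | 001100000 | 0 | 0
  70 | 011000000 | 0 | 0
  71 | 110000000 | 1 | 1
  72 | 100000001 | 1 | 1
  73 | 000000011 | 0 | 0
  74 | 000000110 | 0 | 0
  75 | 000001100 | 0 | 1
  76 | 000011001 | 0 | 1
  77 | 000110011 | 0 | 0

110111110001111001101001101011100011010001011111110100101100010100110001100000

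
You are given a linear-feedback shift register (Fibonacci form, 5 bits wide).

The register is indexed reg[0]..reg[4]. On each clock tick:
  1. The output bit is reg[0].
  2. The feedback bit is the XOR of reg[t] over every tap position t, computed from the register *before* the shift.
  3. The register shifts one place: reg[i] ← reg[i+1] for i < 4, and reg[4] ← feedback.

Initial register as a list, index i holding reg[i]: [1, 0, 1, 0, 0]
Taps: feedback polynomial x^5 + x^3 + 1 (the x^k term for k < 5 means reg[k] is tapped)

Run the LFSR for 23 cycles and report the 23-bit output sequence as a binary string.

step | reg (before) | out | fb
   0 | 10100 | 1 | 1
   1 | 01001 | 0 | 0
   2 | 10010 | 1 | 0
   3 | 00100 | 0 | 0
   4 | 01000 | 0 | 0
   5 | 10000 | 1 | 1
   6 | 00001 | 0 | 0
   7 | 00010 | 0 | 1
   8 | 00101 | 0 | 0
   9 | 01010 | 0 | 1
  10 | 10101 | 1 | 1
  11 | 01011 | 0 | 1
  12 | 10111 | 1 | 0
  13 | 01110 | 0 | 1
  14 | 11101 | 1 | 1
  15 | 11011 | 1 | 0
  16 | 10110 | 1 | 0
  17 | 01100 | 0 | 0
  18 | 11000 | 1 | 1
  19 | 10001 | 1 | 1
  20 | 00011 | 0 | 1
  21 | 00111 | 0 | 1
  22 | 01111 | 0 | 1

10100100001010111011000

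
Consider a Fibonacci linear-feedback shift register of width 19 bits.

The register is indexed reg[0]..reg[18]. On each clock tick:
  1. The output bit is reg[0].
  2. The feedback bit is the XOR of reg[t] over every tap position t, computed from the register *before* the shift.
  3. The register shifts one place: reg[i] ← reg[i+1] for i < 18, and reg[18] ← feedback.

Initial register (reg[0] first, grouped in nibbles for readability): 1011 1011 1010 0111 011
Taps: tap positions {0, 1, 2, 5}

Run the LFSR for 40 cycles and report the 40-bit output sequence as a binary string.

1011101110100111011010101101001100101001

step | reg (before) | out | fb
   0 | 1011101110100111011 | 1 | 0
   1 | 0111011101001110110 | 0 | 1
   2 | 1110111010011101101 | 1 | 0
   3 | 1101110100111011010 | 1 | 1
   4 | 1011101001110110101 | 1 | 0
   5 | 0111010011101101010 | 0 | 1
   6 | 1110100111011010101 | 1 | 1
   7 | 1101001110110101011 | 1 | 0
   8 | 1010011101101010110 | 1 | 1
   9 | 0100111011010101101 | 0 | 0
  10 | 1001110110101011010 | 1 | 0
  11 | 0011101101010110100 | 0 | 1
  12 | 0111011010101101001 | 0 | 1
  13 | 1110110101011010011 | 1 | 0
  14 | 1101101010110100110 | 1 | 0
  15 | 1011010101101001100 | 1 | 1
  16 | 0110101011010011001 | 0 | 0
  17 | 1101010110100110010 | 1 | 1
  18 | 1010101101001100101 | 1 | 0
  19 | 0101011010011001010 | 0 | 0
  20 | 1010110100110010100 | 1 | 1
  21 | 0101101001100101001 | 0 | 1
  22 | 1011010011001010011 | 1 | 1
  23 | 0110100110010100111 | 0 | 0
  24 | 1101001100101001110 | 1 | 0
  25 | 1010011001010011100 | 1 | 1
  26 | 0100110010100111001 | 0 | 0
  27 | 1001100101001110010 | 1 | 1
  28 | 0011001010011100101 | 0 | 1
  29 | 0110010100111001011 | 0 | 1
  30 | 1100101001110010111 | 1 | 0
  31 | 1001010011100101110 | 1 | 0
  32 | 0010100111001011100 | 0 | 1
  33 | 0101001110010111001 | 0 | 1
  34 | 1010011100101110011 | 1 | 1
  35 | 0100111001011100111 | 0 | 0
  36 | 1001110010111001110 | 1 | 0
  37 | 0011100101110011100 | 0 | 1
  38 | 0111001011100111001 | 0 | 0
  39 | 1110010111001110010 | 1 | 0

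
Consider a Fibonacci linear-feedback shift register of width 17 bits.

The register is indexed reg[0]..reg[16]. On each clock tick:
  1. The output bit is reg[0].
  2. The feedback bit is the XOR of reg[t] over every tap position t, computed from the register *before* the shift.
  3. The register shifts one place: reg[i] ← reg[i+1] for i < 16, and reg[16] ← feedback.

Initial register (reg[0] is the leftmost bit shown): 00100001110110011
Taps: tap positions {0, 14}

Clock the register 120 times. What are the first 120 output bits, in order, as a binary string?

k : reg_k → out_k, fb_k
0: 00100001110110011 → 0, fb=0
1: 01000011101100110 → 0, fb=1
2: 10000111011001101 → 1, fb=0
3: 00001110110011010 → 0, fb=0
4: 00011101100110100 → 0, fb=1
5: 00111011001101001 → 0, fb=0
6: 01110110011010010 → 0, fb=0
7: 11101100110100100 → 1, fb=0
8: 11011001101001000 → 1, fb=1
9: 10110011010010001 → 1, fb=1
10: 01100110100100011 → 0, fb=0
11: 11001101001000110 → 1, fb=0
12: 10011010010001100 → 1, fb=0
13: 00110100100011000 → 0, fb=0
14: 01101001000110000 → 0, fb=0
15: 11010010001100000 → 1, fb=1
16: 10100100011000001 → 1, fb=1
17: 01001000110000011 → 0, fb=0
18: 10010001100000110 → 1, fb=0
19: 00100011000001100 → 0, fb=1
20: 01000110000011001 → 0, fb=0
21: 10001100000110010 → 1, fb=1
22: 00011000001100101 → 0, fb=1
23: 00110000011001011 → 0, fb=0
24: 01100000110010110 → 0, fb=1
25: 11000001100101101 → 1, fb=0
26: 10000011001011010 → 1, fb=1
27: 00000110010110101 → 0, fb=1
28: 00001100101101011 → 0, fb=0
29: 00011001011010110 → 0, fb=1
30: 00110010110101101 → 0, fb=1
31: 01100101101011011 → 0, fb=0
32: 11001011010110110 → 1, fb=0
33: 10010110101101100 → 1, fb=0
34: 00101101011011000 → 0, fb=0
35: 01011010110110000 → 0, fb=0
36: 10110101101100000 → 1, fb=1
37: 01101011011000001 → 0, fb=0
38: 11010110110000010 → 1, fb=1
39: 10101101100000101 → 1, fb=0
40: 01011011000001010 → 0, fb=0
41: 10110110000010100 → 1, fb=0
42: 01101100000101000 → 0, fb=0
43: 11011000001010000 → 1, fb=1
44: 10110000010100001 → 1, fb=1
45: 01100000101000011 → 0, fb=0
46: 11000001010000110 → 1, fb=0
47: 10000010100001100 → 1, fb=0
48: 00000101000011000 → 0, fb=0
49: 00001010000110000 → 0, fb=0
50: 00010100001100000 → 0, fb=0
51: 00101000011000000 → 0, fb=0
52: 01010000110000000 → 0, fb=0
53: 10100001100000000 → 1, fb=1
54: 01000011000000001 → 0, fb=0
55: 10000110000000010 → 1, fb=1
56: 00001100000000101 → 0, fb=1
57: 00011000000001011 → 0, fb=0
58: 00110000000010110 → 0, fb=1
59: 01100000000101101 → 0, fb=1
60: 11000000001011011 → 1, fb=1
61: 10000000010110111 → 1, fb=0
62: 00000000101101110 → 0, fb=1
63: 00000001011011101 → 0, fb=1
64: 00000010110111011 → 0, fb=0
65: 00000101101110110 → 0, fb=1
66: 00001011011101101 → 0, fb=1
67: 00010110111011011 → 0, fb=0
68: 00101101110110110 → 0, fb=1
69: 01011011101101101 → 0, fb=1
70: 10110111011011011 → 1, fb=1
71: 01101110110110111 → 0, fb=1
72: 11011101101101111 → 1, fb=0
73: 10111011011011110 → 1, fb=0
74: 01110110110111100 → 0, fb=1
75: 11101101101111001 → 1, fb=1
76: 11011011011110011 → 1, fb=1
77: 10110110111100111 → 1, fb=0
78: 01101101111001110 → 0, fb=1
79: 11011011110011101 → 1, fb=0
80: 10110111100111010 → 1, fb=1
81: 01101111001110101 → 0, fb=1
82: 11011110011101011 → 1, fb=1
83: 10111100111010111 → 1, fb=0
84: 01111001110101110 → 0, fb=1
85: 11110011101011101 → 1, fb=0
86: 11100111010111010 → 1, fb=1
87: 11001110101110101 → 1, fb=0
88: 10011101011101010 → 1, fb=1
89: 00111010111010101 → 0, fb=1
90: 01110101110101011 → 0, fb=0
91: 11101011101010110 → 1, fb=0
92: 11010111010101100 → 1, fb=0
93: 10101110101011000 → 1, fb=1
94: 01011101010110001 → 0, fb=0
95: 10111010101100010 → 1, fb=1
96: 01110101011000101 → 0, fb=1
97: 11101010110001011 → 1, fb=1
98: 11010101100010111 → 1, fb=0
99: 10101011000101110 → 1, fb=0
100: 01010110001011100 → 0, fb=1
101: 10101100010111001 → 1, fb=1
102: 01011000101110011 → 0, fb=0
103: 10110001011100110 → 1, fb=0
104: 01100010111001100 → 0, fb=1
105: 11000101110011001 → 1, fb=1
106: 10001011100110011 → 1, fb=1
107: 00010111001100111 → 0, fb=1
108: 00101110011001111 → 0, fb=1
109: 01011100110011111 → 0, fb=1
110: 10111001100111111 → 1, fb=0
111: 01110011001111110 → 0, fb=1
112: 11100110011111101 → 1, fb=0
113: 11001100111111010 → 1, fb=1
114: 10011001111110101 → 1, fb=0
115: 00110011111101010 → 0, fb=0
116: 01100111111010100 → 0, fb=1
117: 11001111110101001 → 1, fb=1
118: 10011111101010011 → 1, fb=1
119: 00111111010100111 → 0, fb=1

001000011101100110100100011000001100101101011011000001010000110000000010110111011011011110011101011101010110001011100110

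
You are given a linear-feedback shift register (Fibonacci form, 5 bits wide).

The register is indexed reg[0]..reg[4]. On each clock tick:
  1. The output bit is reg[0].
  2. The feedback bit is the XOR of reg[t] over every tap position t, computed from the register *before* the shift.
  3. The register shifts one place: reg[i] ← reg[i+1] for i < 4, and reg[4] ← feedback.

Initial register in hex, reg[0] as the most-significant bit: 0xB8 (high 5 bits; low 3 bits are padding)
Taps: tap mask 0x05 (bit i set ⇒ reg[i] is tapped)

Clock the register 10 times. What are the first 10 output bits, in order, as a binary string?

1011101010

step | reg (before) | out | fb
   0 | 10111 | 1 | 0
   1 | 01110 | 0 | 1
   2 | 11101 | 1 | 0
   3 | 11010 | 1 | 1
   4 | 10101 | 1 | 0
   5 | 01010 | 0 | 0
   6 | 10100 | 1 | 0
   7 | 01000 | 0 | 0
   8 | 10000 | 1 | 1
   9 | 00001 | 0 | 0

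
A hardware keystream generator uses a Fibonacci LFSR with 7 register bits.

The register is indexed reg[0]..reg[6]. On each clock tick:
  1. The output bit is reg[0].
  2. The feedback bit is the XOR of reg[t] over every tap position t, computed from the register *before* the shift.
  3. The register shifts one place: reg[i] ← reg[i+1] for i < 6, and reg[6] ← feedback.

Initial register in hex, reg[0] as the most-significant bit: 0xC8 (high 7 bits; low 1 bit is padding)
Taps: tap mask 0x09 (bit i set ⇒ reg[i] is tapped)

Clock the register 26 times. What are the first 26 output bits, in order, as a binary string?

11001001000000100010011000

tick  register→output (feedback)
  0  1100100→1 (1)
  1  1001001→1 (0)
  2  0010010→0 (0)
  3  0100100→0 (0)
  4  1001000→1 (0)
  5  0010000→0 (0)
  6  0100000→0 (0)
  7  1000000→1 (1)
  8  0000001→0 (0)
  9  0000010→0 (0)
 10  0000100→0 (0)
 11  0001000→0 (1)
 12  0010001→0 (0)
 13  0100010→0 (0)
 14  1000100→1 (1)
 15  0001001→0 (1)
 16  0010011→0 (0)
 17  0100110→0 (0)
 18  1001100→1 (0)
 19  0011000→0 (1)
 20  0110001→0 (0)
 21  1100010→1 (1)
 22  1000101→1 (1)
 23  0001011→0 (1)
 24  0010111→0 (0)
 25  0101110→0 (1)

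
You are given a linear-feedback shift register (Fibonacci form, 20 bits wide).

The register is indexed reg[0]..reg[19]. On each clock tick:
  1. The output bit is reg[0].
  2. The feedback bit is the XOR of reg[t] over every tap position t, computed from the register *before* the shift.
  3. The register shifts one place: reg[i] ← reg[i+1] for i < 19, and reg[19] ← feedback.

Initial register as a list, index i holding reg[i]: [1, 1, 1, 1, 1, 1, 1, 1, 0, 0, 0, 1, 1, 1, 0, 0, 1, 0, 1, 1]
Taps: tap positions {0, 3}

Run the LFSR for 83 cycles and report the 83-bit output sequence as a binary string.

k : reg_k → out_k, fb_k
0: 11111111000111001011 → 1, fb=0
1: 11111110001110010110 → 1, fb=0
2: 11111100011100101100 → 1, fb=0
3: 11111000111001011000 → 1, fb=0
4: 11110001110010110000 → 1, fb=0
5: 11100011100101100000 → 1, fb=1
6: 11000111001011000001 → 1, fb=1
7: 10001110010110000011 → 1, fb=1
8: 00011100101100000111 → 0, fb=1
9: 00111001011000001111 → 0, fb=1
10: 01110010110000011111 → 0, fb=1
11: 11100101100000111111 → 1, fb=1
12: 11001011000001111111 → 1, fb=1
13: 10010110000011111111 → 1, fb=0
14: 00101100000111111110 → 0, fb=0
15: 01011000001111111100 → 0, fb=1
16: 10110000011111111001 → 1, fb=0
17: 01100000111111110010 → 0, fb=0
18: 11000001111111100100 → 1, fb=1
19: 10000011111111001001 → 1, fb=1
20: 00000111111110010011 → 0, fb=0
21: 00001111111100100110 → 0, fb=0
22: 00011111111001001100 → 0, fb=1
23: 00111111110010011001 → 0, fb=1
24: 01111111100100110011 → 0, fb=1
25: 11111111001001100111 → 1, fb=0
26: 11111110010011001110 → 1, fb=0
27: 11111100100110011100 → 1, fb=0
28: 11111001001100111000 → 1, fb=0
29: 11110010011001110000 → 1, fb=0
30: 11100100110011100000 → 1, fb=1
31: 11001001100111000001 → 1, fb=1
32: 10010011001110000011 → 1, fb=0
33: 00100110011100000110 → 0, fb=0
34: 01001100111000001100 → 0, fb=0
35: 10011001110000011000 → 1, fb=0
36: 00110011100000110000 → 0, fb=1
37: 01100111000001100001 → 0, fb=0
38: 11001110000011000010 → 1, fb=1
39: 10011100000110000101 → 1, fb=0
40: 00111000001100001010 → 0, fb=1
41: 01110000011000010101 → 0, fb=1
42: 11100000110000101011 → 1, fb=1
43: 11000001100001010111 → 1, fb=1
44: 10000011000010101111 → 1, fb=1
45: 00000110000101011111 → 0, fb=0
46: 00001100001010111110 → 0, fb=0
47: 00011000010101111100 → 0, fb=1
48: 00110000101011111001 → 0, fb=1
49: 01100001010111110011 → 0, fb=0
50: 11000010101111100110 → 1, fb=1
51: 10000101011111001101 → 1, fb=1
52: 00001010111110011011 → 0, fb=0
53: 00010101111100110110 → 0, fb=1
54: 00101011111001101101 → 0, fb=0
55: 01010111110011011010 → 0, fb=1
56: 10101111100110110101 → 1, fb=1
57: 01011111001101101011 → 0, fb=1
58: 10111110011011010111 → 1, fb=0
59: 01111100110110101110 → 0, fb=1
60: 11111001101101011101 → 1, fb=0
61: 11110011011010111010 → 1, fb=0
62: 11100110110101110100 → 1, fb=1
63: 11001101101011101001 → 1, fb=1
64: 10011011010111010011 → 1, fb=0
65: 00110110101110100110 → 0, fb=1
66: 01101101011101001101 → 0, fb=0
67: 11011010111010011010 → 1, fb=0
68: 10110101110100110100 → 1, fb=0
69: 01101011101001101000 → 0, fb=0
70: 11010111010011010000 → 1, fb=0
71: 10101110100110100000 → 1, fb=1
72: 01011101001101000001 → 0, fb=1
73: 10111010011010000011 → 1, fb=0
74: 01110100110100000110 → 0, fb=1
75: 11101001101000001101 → 1, fb=1
76: 11010011010000011011 → 1, fb=0
77: 10100110100000110110 → 1, fb=1
78: 01001101000001101101 → 0, fb=0
79: 10011010000011011010 → 1, fb=0
80: 00110100000110110100 → 0, fb=1
81: 01101000001101101001 → 0, fb=0
82: 11010000011011010010 → 1, fb=0

11111111000111001011000001111111100100110011100000110000101011111001101101011101001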